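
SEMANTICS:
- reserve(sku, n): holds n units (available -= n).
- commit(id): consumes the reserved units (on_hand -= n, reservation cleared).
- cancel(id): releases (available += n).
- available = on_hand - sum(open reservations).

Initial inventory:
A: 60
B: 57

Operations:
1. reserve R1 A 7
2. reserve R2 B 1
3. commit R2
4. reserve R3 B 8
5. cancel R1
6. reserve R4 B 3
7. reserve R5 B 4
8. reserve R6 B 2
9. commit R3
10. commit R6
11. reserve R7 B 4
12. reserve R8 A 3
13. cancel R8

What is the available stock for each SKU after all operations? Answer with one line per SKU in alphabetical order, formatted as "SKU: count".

Answer: A: 60
B: 35

Derivation:
Step 1: reserve R1 A 7 -> on_hand[A=60 B=57] avail[A=53 B=57] open={R1}
Step 2: reserve R2 B 1 -> on_hand[A=60 B=57] avail[A=53 B=56] open={R1,R2}
Step 3: commit R2 -> on_hand[A=60 B=56] avail[A=53 B=56] open={R1}
Step 4: reserve R3 B 8 -> on_hand[A=60 B=56] avail[A=53 B=48] open={R1,R3}
Step 5: cancel R1 -> on_hand[A=60 B=56] avail[A=60 B=48] open={R3}
Step 6: reserve R4 B 3 -> on_hand[A=60 B=56] avail[A=60 B=45] open={R3,R4}
Step 7: reserve R5 B 4 -> on_hand[A=60 B=56] avail[A=60 B=41] open={R3,R4,R5}
Step 8: reserve R6 B 2 -> on_hand[A=60 B=56] avail[A=60 B=39] open={R3,R4,R5,R6}
Step 9: commit R3 -> on_hand[A=60 B=48] avail[A=60 B=39] open={R4,R5,R6}
Step 10: commit R6 -> on_hand[A=60 B=46] avail[A=60 B=39] open={R4,R5}
Step 11: reserve R7 B 4 -> on_hand[A=60 B=46] avail[A=60 B=35] open={R4,R5,R7}
Step 12: reserve R8 A 3 -> on_hand[A=60 B=46] avail[A=57 B=35] open={R4,R5,R7,R8}
Step 13: cancel R8 -> on_hand[A=60 B=46] avail[A=60 B=35] open={R4,R5,R7}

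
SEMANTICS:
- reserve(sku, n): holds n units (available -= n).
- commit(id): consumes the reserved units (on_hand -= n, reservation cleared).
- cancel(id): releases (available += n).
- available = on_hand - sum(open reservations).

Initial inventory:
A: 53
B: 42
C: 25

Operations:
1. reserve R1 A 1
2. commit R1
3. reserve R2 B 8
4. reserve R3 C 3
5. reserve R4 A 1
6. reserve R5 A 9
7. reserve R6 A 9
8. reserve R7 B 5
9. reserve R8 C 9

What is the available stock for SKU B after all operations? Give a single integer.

Step 1: reserve R1 A 1 -> on_hand[A=53 B=42 C=25] avail[A=52 B=42 C=25] open={R1}
Step 2: commit R1 -> on_hand[A=52 B=42 C=25] avail[A=52 B=42 C=25] open={}
Step 3: reserve R2 B 8 -> on_hand[A=52 B=42 C=25] avail[A=52 B=34 C=25] open={R2}
Step 4: reserve R3 C 3 -> on_hand[A=52 B=42 C=25] avail[A=52 B=34 C=22] open={R2,R3}
Step 5: reserve R4 A 1 -> on_hand[A=52 B=42 C=25] avail[A=51 B=34 C=22] open={R2,R3,R4}
Step 6: reserve R5 A 9 -> on_hand[A=52 B=42 C=25] avail[A=42 B=34 C=22] open={R2,R3,R4,R5}
Step 7: reserve R6 A 9 -> on_hand[A=52 B=42 C=25] avail[A=33 B=34 C=22] open={R2,R3,R4,R5,R6}
Step 8: reserve R7 B 5 -> on_hand[A=52 B=42 C=25] avail[A=33 B=29 C=22] open={R2,R3,R4,R5,R6,R7}
Step 9: reserve R8 C 9 -> on_hand[A=52 B=42 C=25] avail[A=33 B=29 C=13] open={R2,R3,R4,R5,R6,R7,R8}
Final available[B] = 29

Answer: 29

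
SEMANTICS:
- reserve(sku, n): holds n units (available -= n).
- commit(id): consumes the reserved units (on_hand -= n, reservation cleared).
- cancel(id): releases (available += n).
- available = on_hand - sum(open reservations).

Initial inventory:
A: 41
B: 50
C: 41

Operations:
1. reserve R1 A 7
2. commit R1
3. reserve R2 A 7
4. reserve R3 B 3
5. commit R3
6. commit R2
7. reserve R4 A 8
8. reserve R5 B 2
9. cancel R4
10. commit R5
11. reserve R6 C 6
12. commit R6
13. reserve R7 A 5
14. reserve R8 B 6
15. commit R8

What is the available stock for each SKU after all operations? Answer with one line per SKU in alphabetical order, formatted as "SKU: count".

Step 1: reserve R1 A 7 -> on_hand[A=41 B=50 C=41] avail[A=34 B=50 C=41] open={R1}
Step 2: commit R1 -> on_hand[A=34 B=50 C=41] avail[A=34 B=50 C=41] open={}
Step 3: reserve R2 A 7 -> on_hand[A=34 B=50 C=41] avail[A=27 B=50 C=41] open={R2}
Step 4: reserve R3 B 3 -> on_hand[A=34 B=50 C=41] avail[A=27 B=47 C=41] open={R2,R3}
Step 5: commit R3 -> on_hand[A=34 B=47 C=41] avail[A=27 B=47 C=41] open={R2}
Step 6: commit R2 -> on_hand[A=27 B=47 C=41] avail[A=27 B=47 C=41] open={}
Step 7: reserve R4 A 8 -> on_hand[A=27 B=47 C=41] avail[A=19 B=47 C=41] open={R4}
Step 8: reserve R5 B 2 -> on_hand[A=27 B=47 C=41] avail[A=19 B=45 C=41] open={R4,R5}
Step 9: cancel R4 -> on_hand[A=27 B=47 C=41] avail[A=27 B=45 C=41] open={R5}
Step 10: commit R5 -> on_hand[A=27 B=45 C=41] avail[A=27 B=45 C=41] open={}
Step 11: reserve R6 C 6 -> on_hand[A=27 B=45 C=41] avail[A=27 B=45 C=35] open={R6}
Step 12: commit R6 -> on_hand[A=27 B=45 C=35] avail[A=27 B=45 C=35] open={}
Step 13: reserve R7 A 5 -> on_hand[A=27 B=45 C=35] avail[A=22 B=45 C=35] open={R7}
Step 14: reserve R8 B 6 -> on_hand[A=27 B=45 C=35] avail[A=22 B=39 C=35] open={R7,R8}
Step 15: commit R8 -> on_hand[A=27 B=39 C=35] avail[A=22 B=39 C=35] open={R7}

Answer: A: 22
B: 39
C: 35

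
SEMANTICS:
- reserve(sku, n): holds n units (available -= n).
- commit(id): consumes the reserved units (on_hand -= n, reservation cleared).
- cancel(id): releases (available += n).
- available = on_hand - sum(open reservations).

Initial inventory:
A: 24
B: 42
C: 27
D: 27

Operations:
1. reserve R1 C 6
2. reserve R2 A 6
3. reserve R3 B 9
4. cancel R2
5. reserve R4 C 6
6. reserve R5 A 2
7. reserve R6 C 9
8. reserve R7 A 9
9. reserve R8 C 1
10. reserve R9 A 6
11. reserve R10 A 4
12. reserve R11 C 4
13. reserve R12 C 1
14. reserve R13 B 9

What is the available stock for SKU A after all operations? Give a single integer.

Step 1: reserve R1 C 6 -> on_hand[A=24 B=42 C=27 D=27] avail[A=24 B=42 C=21 D=27] open={R1}
Step 2: reserve R2 A 6 -> on_hand[A=24 B=42 C=27 D=27] avail[A=18 B=42 C=21 D=27] open={R1,R2}
Step 3: reserve R3 B 9 -> on_hand[A=24 B=42 C=27 D=27] avail[A=18 B=33 C=21 D=27] open={R1,R2,R3}
Step 4: cancel R2 -> on_hand[A=24 B=42 C=27 D=27] avail[A=24 B=33 C=21 D=27] open={R1,R3}
Step 5: reserve R4 C 6 -> on_hand[A=24 B=42 C=27 D=27] avail[A=24 B=33 C=15 D=27] open={R1,R3,R4}
Step 6: reserve R5 A 2 -> on_hand[A=24 B=42 C=27 D=27] avail[A=22 B=33 C=15 D=27] open={R1,R3,R4,R5}
Step 7: reserve R6 C 9 -> on_hand[A=24 B=42 C=27 D=27] avail[A=22 B=33 C=6 D=27] open={R1,R3,R4,R5,R6}
Step 8: reserve R7 A 9 -> on_hand[A=24 B=42 C=27 D=27] avail[A=13 B=33 C=6 D=27] open={R1,R3,R4,R5,R6,R7}
Step 9: reserve R8 C 1 -> on_hand[A=24 B=42 C=27 D=27] avail[A=13 B=33 C=5 D=27] open={R1,R3,R4,R5,R6,R7,R8}
Step 10: reserve R9 A 6 -> on_hand[A=24 B=42 C=27 D=27] avail[A=7 B=33 C=5 D=27] open={R1,R3,R4,R5,R6,R7,R8,R9}
Step 11: reserve R10 A 4 -> on_hand[A=24 B=42 C=27 D=27] avail[A=3 B=33 C=5 D=27] open={R1,R10,R3,R4,R5,R6,R7,R8,R9}
Step 12: reserve R11 C 4 -> on_hand[A=24 B=42 C=27 D=27] avail[A=3 B=33 C=1 D=27] open={R1,R10,R11,R3,R4,R5,R6,R7,R8,R9}
Step 13: reserve R12 C 1 -> on_hand[A=24 B=42 C=27 D=27] avail[A=3 B=33 C=0 D=27] open={R1,R10,R11,R12,R3,R4,R5,R6,R7,R8,R9}
Step 14: reserve R13 B 9 -> on_hand[A=24 B=42 C=27 D=27] avail[A=3 B=24 C=0 D=27] open={R1,R10,R11,R12,R13,R3,R4,R5,R6,R7,R8,R9}
Final available[A] = 3

Answer: 3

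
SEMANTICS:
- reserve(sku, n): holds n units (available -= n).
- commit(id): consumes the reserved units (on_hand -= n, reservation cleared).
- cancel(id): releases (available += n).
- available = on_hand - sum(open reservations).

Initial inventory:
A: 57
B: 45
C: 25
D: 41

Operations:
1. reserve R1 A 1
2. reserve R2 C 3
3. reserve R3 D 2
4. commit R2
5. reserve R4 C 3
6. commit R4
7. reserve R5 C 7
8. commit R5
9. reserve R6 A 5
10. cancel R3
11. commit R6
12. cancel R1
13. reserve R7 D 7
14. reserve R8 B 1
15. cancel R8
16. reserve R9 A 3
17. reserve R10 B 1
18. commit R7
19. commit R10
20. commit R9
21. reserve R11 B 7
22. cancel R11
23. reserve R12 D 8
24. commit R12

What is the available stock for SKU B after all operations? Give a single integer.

Step 1: reserve R1 A 1 -> on_hand[A=57 B=45 C=25 D=41] avail[A=56 B=45 C=25 D=41] open={R1}
Step 2: reserve R2 C 3 -> on_hand[A=57 B=45 C=25 D=41] avail[A=56 B=45 C=22 D=41] open={R1,R2}
Step 3: reserve R3 D 2 -> on_hand[A=57 B=45 C=25 D=41] avail[A=56 B=45 C=22 D=39] open={R1,R2,R3}
Step 4: commit R2 -> on_hand[A=57 B=45 C=22 D=41] avail[A=56 B=45 C=22 D=39] open={R1,R3}
Step 5: reserve R4 C 3 -> on_hand[A=57 B=45 C=22 D=41] avail[A=56 B=45 C=19 D=39] open={R1,R3,R4}
Step 6: commit R4 -> on_hand[A=57 B=45 C=19 D=41] avail[A=56 B=45 C=19 D=39] open={R1,R3}
Step 7: reserve R5 C 7 -> on_hand[A=57 B=45 C=19 D=41] avail[A=56 B=45 C=12 D=39] open={R1,R3,R5}
Step 8: commit R5 -> on_hand[A=57 B=45 C=12 D=41] avail[A=56 B=45 C=12 D=39] open={R1,R3}
Step 9: reserve R6 A 5 -> on_hand[A=57 B=45 C=12 D=41] avail[A=51 B=45 C=12 D=39] open={R1,R3,R6}
Step 10: cancel R3 -> on_hand[A=57 B=45 C=12 D=41] avail[A=51 B=45 C=12 D=41] open={R1,R6}
Step 11: commit R6 -> on_hand[A=52 B=45 C=12 D=41] avail[A=51 B=45 C=12 D=41] open={R1}
Step 12: cancel R1 -> on_hand[A=52 B=45 C=12 D=41] avail[A=52 B=45 C=12 D=41] open={}
Step 13: reserve R7 D 7 -> on_hand[A=52 B=45 C=12 D=41] avail[A=52 B=45 C=12 D=34] open={R7}
Step 14: reserve R8 B 1 -> on_hand[A=52 B=45 C=12 D=41] avail[A=52 B=44 C=12 D=34] open={R7,R8}
Step 15: cancel R8 -> on_hand[A=52 B=45 C=12 D=41] avail[A=52 B=45 C=12 D=34] open={R7}
Step 16: reserve R9 A 3 -> on_hand[A=52 B=45 C=12 D=41] avail[A=49 B=45 C=12 D=34] open={R7,R9}
Step 17: reserve R10 B 1 -> on_hand[A=52 B=45 C=12 D=41] avail[A=49 B=44 C=12 D=34] open={R10,R7,R9}
Step 18: commit R7 -> on_hand[A=52 B=45 C=12 D=34] avail[A=49 B=44 C=12 D=34] open={R10,R9}
Step 19: commit R10 -> on_hand[A=52 B=44 C=12 D=34] avail[A=49 B=44 C=12 D=34] open={R9}
Step 20: commit R9 -> on_hand[A=49 B=44 C=12 D=34] avail[A=49 B=44 C=12 D=34] open={}
Step 21: reserve R11 B 7 -> on_hand[A=49 B=44 C=12 D=34] avail[A=49 B=37 C=12 D=34] open={R11}
Step 22: cancel R11 -> on_hand[A=49 B=44 C=12 D=34] avail[A=49 B=44 C=12 D=34] open={}
Step 23: reserve R12 D 8 -> on_hand[A=49 B=44 C=12 D=34] avail[A=49 B=44 C=12 D=26] open={R12}
Step 24: commit R12 -> on_hand[A=49 B=44 C=12 D=26] avail[A=49 B=44 C=12 D=26] open={}
Final available[B] = 44

Answer: 44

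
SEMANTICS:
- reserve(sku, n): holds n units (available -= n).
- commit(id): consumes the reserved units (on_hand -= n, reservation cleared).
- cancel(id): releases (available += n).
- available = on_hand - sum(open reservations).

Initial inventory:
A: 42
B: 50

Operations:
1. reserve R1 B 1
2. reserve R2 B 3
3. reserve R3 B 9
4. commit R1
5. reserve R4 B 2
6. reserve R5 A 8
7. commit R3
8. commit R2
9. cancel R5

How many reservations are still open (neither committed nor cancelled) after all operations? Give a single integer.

Answer: 1

Derivation:
Step 1: reserve R1 B 1 -> on_hand[A=42 B=50] avail[A=42 B=49] open={R1}
Step 2: reserve R2 B 3 -> on_hand[A=42 B=50] avail[A=42 B=46] open={R1,R2}
Step 3: reserve R3 B 9 -> on_hand[A=42 B=50] avail[A=42 B=37] open={R1,R2,R3}
Step 4: commit R1 -> on_hand[A=42 B=49] avail[A=42 B=37] open={R2,R3}
Step 5: reserve R4 B 2 -> on_hand[A=42 B=49] avail[A=42 B=35] open={R2,R3,R4}
Step 6: reserve R5 A 8 -> on_hand[A=42 B=49] avail[A=34 B=35] open={R2,R3,R4,R5}
Step 7: commit R3 -> on_hand[A=42 B=40] avail[A=34 B=35] open={R2,R4,R5}
Step 8: commit R2 -> on_hand[A=42 B=37] avail[A=34 B=35] open={R4,R5}
Step 9: cancel R5 -> on_hand[A=42 B=37] avail[A=42 B=35] open={R4}
Open reservations: ['R4'] -> 1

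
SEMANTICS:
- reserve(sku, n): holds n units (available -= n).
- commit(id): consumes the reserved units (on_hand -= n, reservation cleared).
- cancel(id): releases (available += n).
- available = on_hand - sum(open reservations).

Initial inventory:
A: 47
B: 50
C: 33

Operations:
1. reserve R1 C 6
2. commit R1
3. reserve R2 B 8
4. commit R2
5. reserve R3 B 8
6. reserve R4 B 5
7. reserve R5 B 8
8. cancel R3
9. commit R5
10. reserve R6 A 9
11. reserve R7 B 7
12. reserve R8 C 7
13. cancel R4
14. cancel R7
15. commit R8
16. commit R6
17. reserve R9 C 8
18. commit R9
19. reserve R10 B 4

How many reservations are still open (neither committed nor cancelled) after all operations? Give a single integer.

Step 1: reserve R1 C 6 -> on_hand[A=47 B=50 C=33] avail[A=47 B=50 C=27] open={R1}
Step 2: commit R1 -> on_hand[A=47 B=50 C=27] avail[A=47 B=50 C=27] open={}
Step 3: reserve R2 B 8 -> on_hand[A=47 B=50 C=27] avail[A=47 B=42 C=27] open={R2}
Step 4: commit R2 -> on_hand[A=47 B=42 C=27] avail[A=47 B=42 C=27] open={}
Step 5: reserve R3 B 8 -> on_hand[A=47 B=42 C=27] avail[A=47 B=34 C=27] open={R3}
Step 6: reserve R4 B 5 -> on_hand[A=47 B=42 C=27] avail[A=47 B=29 C=27] open={R3,R4}
Step 7: reserve R5 B 8 -> on_hand[A=47 B=42 C=27] avail[A=47 B=21 C=27] open={R3,R4,R5}
Step 8: cancel R3 -> on_hand[A=47 B=42 C=27] avail[A=47 B=29 C=27] open={R4,R5}
Step 9: commit R5 -> on_hand[A=47 B=34 C=27] avail[A=47 B=29 C=27] open={R4}
Step 10: reserve R6 A 9 -> on_hand[A=47 B=34 C=27] avail[A=38 B=29 C=27] open={R4,R6}
Step 11: reserve R7 B 7 -> on_hand[A=47 B=34 C=27] avail[A=38 B=22 C=27] open={R4,R6,R7}
Step 12: reserve R8 C 7 -> on_hand[A=47 B=34 C=27] avail[A=38 B=22 C=20] open={R4,R6,R7,R8}
Step 13: cancel R4 -> on_hand[A=47 B=34 C=27] avail[A=38 B=27 C=20] open={R6,R7,R8}
Step 14: cancel R7 -> on_hand[A=47 B=34 C=27] avail[A=38 B=34 C=20] open={R6,R8}
Step 15: commit R8 -> on_hand[A=47 B=34 C=20] avail[A=38 B=34 C=20] open={R6}
Step 16: commit R6 -> on_hand[A=38 B=34 C=20] avail[A=38 B=34 C=20] open={}
Step 17: reserve R9 C 8 -> on_hand[A=38 B=34 C=20] avail[A=38 B=34 C=12] open={R9}
Step 18: commit R9 -> on_hand[A=38 B=34 C=12] avail[A=38 B=34 C=12] open={}
Step 19: reserve R10 B 4 -> on_hand[A=38 B=34 C=12] avail[A=38 B=30 C=12] open={R10}
Open reservations: ['R10'] -> 1

Answer: 1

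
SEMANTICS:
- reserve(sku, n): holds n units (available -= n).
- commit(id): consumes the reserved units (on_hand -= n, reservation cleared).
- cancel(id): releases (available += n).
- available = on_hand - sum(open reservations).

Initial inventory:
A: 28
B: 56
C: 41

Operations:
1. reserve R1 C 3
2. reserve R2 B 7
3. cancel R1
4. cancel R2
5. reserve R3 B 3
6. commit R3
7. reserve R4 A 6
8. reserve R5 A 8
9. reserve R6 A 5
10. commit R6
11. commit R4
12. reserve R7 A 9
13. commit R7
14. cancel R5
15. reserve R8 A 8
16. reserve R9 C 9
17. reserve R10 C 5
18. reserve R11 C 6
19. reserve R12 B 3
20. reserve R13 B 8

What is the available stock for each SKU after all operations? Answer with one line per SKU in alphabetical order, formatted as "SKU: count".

Step 1: reserve R1 C 3 -> on_hand[A=28 B=56 C=41] avail[A=28 B=56 C=38] open={R1}
Step 2: reserve R2 B 7 -> on_hand[A=28 B=56 C=41] avail[A=28 B=49 C=38] open={R1,R2}
Step 3: cancel R1 -> on_hand[A=28 B=56 C=41] avail[A=28 B=49 C=41] open={R2}
Step 4: cancel R2 -> on_hand[A=28 B=56 C=41] avail[A=28 B=56 C=41] open={}
Step 5: reserve R3 B 3 -> on_hand[A=28 B=56 C=41] avail[A=28 B=53 C=41] open={R3}
Step 6: commit R3 -> on_hand[A=28 B=53 C=41] avail[A=28 B=53 C=41] open={}
Step 7: reserve R4 A 6 -> on_hand[A=28 B=53 C=41] avail[A=22 B=53 C=41] open={R4}
Step 8: reserve R5 A 8 -> on_hand[A=28 B=53 C=41] avail[A=14 B=53 C=41] open={R4,R5}
Step 9: reserve R6 A 5 -> on_hand[A=28 B=53 C=41] avail[A=9 B=53 C=41] open={R4,R5,R6}
Step 10: commit R6 -> on_hand[A=23 B=53 C=41] avail[A=9 B=53 C=41] open={R4,R5}
Step 11: commit R4 -> on_hand[A=17 B=53 C=41] avail[A=9 B=53 C=41] open={R5}
Step 12: reserve R7 A 9 -> on_hand[A=17 B=53 C=41] avail[A=0 B=53 C=41] open={R5,R7}
Step 13: commit R7 -> on_hand[A=8 B=53 C=41] avail[A=0 B=53 C=41] open={R5}
Step 14: cancel R5 -> on_hand[A=8 B=53 C=41] avail[A=8 B=53 C=41] open={}
Step 15: reserve R8 A 8 -> on_hand[A=8 B=53 C=41] avail[A=0 B=53 C=41] open={R8}
Step 16: reserve R9 C 9 -> on_hand[A=8 B=53 C=41] avail[A=0 B=53 C=32] open={R8,R9}
Step 17: reserve R10 C 5 -> on_hand[A=8 B=53 C=41] avail[A=0 B=53 C=27] open={R10,R8,R9}
Step 18: reserve R11 C 6 -> on_hand[A=8 B=53 C=41] avail[A=0 B=53 C=21] open={R10,R11,R8,R9}
Step 19: reserve R12 B 3 -> on_hand[A=8 B=53 C=41] avail[A=0 B=50 C=21] open={R10,R11,R12,R8,R9}
Step 20: reserve R13 B 8 -> on_hand[A=8 B=53 C=41] avail[A=0 B=42 C=21] open={R10,R11,R12,R13,R8,R9}

Answer: A: 0
B: 42
C: 21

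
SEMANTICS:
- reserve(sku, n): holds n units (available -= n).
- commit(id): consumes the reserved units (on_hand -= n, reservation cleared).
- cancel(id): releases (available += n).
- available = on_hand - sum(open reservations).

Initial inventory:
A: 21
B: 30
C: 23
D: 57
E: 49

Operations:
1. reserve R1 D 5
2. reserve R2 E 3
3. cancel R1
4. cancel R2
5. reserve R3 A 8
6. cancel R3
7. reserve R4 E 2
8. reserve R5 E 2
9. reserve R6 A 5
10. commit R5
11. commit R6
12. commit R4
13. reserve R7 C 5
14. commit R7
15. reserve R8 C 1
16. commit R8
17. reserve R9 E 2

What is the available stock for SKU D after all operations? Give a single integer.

Step 1: reserve R1 D 5 -> on_hand[A=21 B=30 C=23 D=57 E=49] avail[A=21 B=30 C=23 D=52 E=49] open={R1}
Step 2: reserve R2 E 3 -> on_hand[A=21 B=30 C=23 D=57 E=49] avail[A=21 B=30 C=23 D=52 E=46] open={R1,R2}
Step 3: cancel R1 -> on_hand[A=21 B=30 C=23 D=57 E=49] avail[A=21 B=30 C=23 D=57 E=46] open={R2}
Step 4: cancel R2 -> on_hand[A=21 B=30 C=23 D=57 E=49] avail[A=21 B=30 C=23 D=57 E=49] open={}
Step 5: reserve R3 A 8 -> on_hand[A=21 B=30 C=23 D=57 E=49] avail[A=13 B=30 C=23 D=57 E=49] open={R3}
Step 6: cancel R3 -> on_hand[A=21 B=30 C=23 D=57 E=49] avail[A=21 B=30 C=23 D=57 E=49] open={}
Step 7: reserve R4 E 2 -> on_hand[A=21 B=30 C=23 D=57 E=49] avail[A=21 B=30 C=23 D=57 E=47] open={R4}
Step 8: reserve R5 E 2 -> on_hand[A=21 B=30 C=23 D=57 E=49] avail[A=21 B=30 C=23 D=57 E=45] open={R4,R5}
Step 9: reserve R6 A 5 -> on_hand[A=21 B=30 C=23 D=57 E=49] avail[A=16 B=30 C=23 D=57 E=45] open={R4,R5,R6}
Step 10: commit R5 -> on_hand[A=21 B=30 C=23 D=57 E=47] avail[A=16 B=30 C=23 D=57 E=45] open={R4,R6}
Step 11: commit R6 -> on_hand[A=16 B=30 C=23 D=57 E=47] avail[A=16 B=30 C=23 D=57 E=45] open={R4}
Step 12: commit R4 -> on_hand[A=16 B=30 C=23 D=57 E=45] avail[A=16 B=30 C=23 D=57 E=45] open={}
Step 13: reserve R7 C 5 -> on_hand[A=16 B=30 C=23 D=57 E=45] avail[A=16 B=30 C=18 D=57 E=45] open={R7}
Step 14: commit R7 -> on_hand[A=16 B=30 C=18 D=57 E=45] avail[A=16 B=30 C=18 D=57 E=45] open={}
Step 15: reserve R8 C 1 -> on_hand[A=16 B=30 C=18 D=57 E=45] avail[A=16 B=30 C=17 D=57 E=45] open={R8}
Step 16: commit R8 -> on_hand[A=16 B=30 C=17 D=57 E=45] avail[A=16 B=30 C=17 D=57 E=45] open={}
Step 17: reserve R9 E 2 -> on_hand[A=16 B=30 C=17 D=57 E=45] avail[A=16 B=30 C=17 D=57 E=43] open={R9}
Final available[D] = 57

Answer: 57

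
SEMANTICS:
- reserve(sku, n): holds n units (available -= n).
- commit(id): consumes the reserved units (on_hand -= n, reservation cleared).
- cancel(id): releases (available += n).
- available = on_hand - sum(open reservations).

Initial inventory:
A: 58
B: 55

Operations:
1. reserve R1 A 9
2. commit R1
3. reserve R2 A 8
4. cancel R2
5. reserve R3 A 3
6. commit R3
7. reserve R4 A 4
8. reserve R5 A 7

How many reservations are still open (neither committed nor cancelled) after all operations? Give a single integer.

Answer: 2

Derivation:
Step 1: reserve R1 A 9 -> on_hand[A=58 B=55] avail[A=49 B=55] open={R1}
Step 2: commit R1 -> on_hand[A=49 B=55] avail[A=49 B=55] open={}
Step 3: reserve R2 A 8 -> on_hand[A=49 B=55] avail[A=41 B=55] open={R2}
Step 4: cancel R2 -> on_hand[A=49 B=55] avail[A=49 B=55] open={}
Step 5: reserve R3 A 3 -> on_hand[A=49 B=55] avail[A=46 B=55] open={R3}
Step 6: commit R3 -> on_hand[A=46 B=55] avail[A=46 B=55] open={}
Step 7: reserve R4 A 4 -> on_hand[A=46 B=55] avail[A=42 B=55] open={R4}
Step 8: reserve R5 A 7 -> on_hand[A=46 B=55] avail[A=35 B=55] open={R4,R5}
Open reservations: ['R4', 'R5'] -> 2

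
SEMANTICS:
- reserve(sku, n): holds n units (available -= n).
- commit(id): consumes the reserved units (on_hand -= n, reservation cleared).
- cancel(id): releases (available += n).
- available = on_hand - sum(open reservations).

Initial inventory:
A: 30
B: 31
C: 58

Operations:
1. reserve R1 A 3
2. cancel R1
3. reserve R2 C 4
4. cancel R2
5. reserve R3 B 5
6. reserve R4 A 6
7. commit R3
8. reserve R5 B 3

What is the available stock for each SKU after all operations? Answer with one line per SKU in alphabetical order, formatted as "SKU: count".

Answer: A: 24
B: 23
C: 58

Derivation:
Step 1: reserve R1 A 3 -> on_hand[A=30 B=31 C=58] avail[A=27 B=31 C=58] open={R1}
Step 2: cancel R1 -> on_hand[A=30 B=31 C=58] avail[A=30 B=31 C=58] open={}
Step 3: reserve R2 C 4 -> on_hand[A=30 B=31 C=58] avail[A=30 B=31 C=54] open={R2}
Step 4: cancel R2 -> on_hand[A=30 B=31 C=58] avail[A=30 B=31 C=58] open={}
Step 5: reserve R3 B 5 -> on_hand[A=30 B=31 C=58] avail[A=30 B=26 C=58] open={R3}
Step 6: reserve R4 A 6 -> on_hand[A=30 B=31 C=58] avail[A=24 B=26 C=58] open={R3,R4}
Step 7: commit R3 -> on_hand[A=30 B=26 C=58] avail[A=24 B=26 C=58] open={R4}
Step 8: reserve R5 B 3 -> on_hand[A=30 B=26 C=58] avail[A=24 B=23 C=58] open={R4,R5}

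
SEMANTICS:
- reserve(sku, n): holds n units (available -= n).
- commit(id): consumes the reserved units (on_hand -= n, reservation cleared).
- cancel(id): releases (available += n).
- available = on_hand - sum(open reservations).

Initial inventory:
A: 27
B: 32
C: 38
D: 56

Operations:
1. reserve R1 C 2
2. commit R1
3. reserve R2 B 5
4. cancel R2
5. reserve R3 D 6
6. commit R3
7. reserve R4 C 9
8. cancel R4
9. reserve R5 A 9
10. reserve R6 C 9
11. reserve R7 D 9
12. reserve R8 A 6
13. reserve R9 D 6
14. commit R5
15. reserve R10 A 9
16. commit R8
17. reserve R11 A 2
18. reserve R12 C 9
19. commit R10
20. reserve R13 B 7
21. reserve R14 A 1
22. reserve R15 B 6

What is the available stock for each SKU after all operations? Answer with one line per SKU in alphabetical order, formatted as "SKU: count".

Answer: A: 0
B: 19
C: 18
D: 35

Derivation:
Step 1: reserve R1 C 2 -> on_hand[A=27 B=32 C=38 D=56] avail[A=27 B=32 C=36 D=56] open={R1}
Step 2: commit R1 -> on_hand[A=27 B=32 C=36 D=56] avail[A=27 B=32 C=36 D=56] open={}
Step 3: reserve R2 B 5 -> on_hand[A=27 B=32 C=36 D=56] avail[A=27 B=27 C=36 D=56] open={R2}
Step 4: cancel R2 -> on_hand[A=27 B=32 C=36 D=56] avail[A=27 B=32 C=36 D=56] open={}
Step 5: reserve R3 D 6 -> on_hand[A=27 B=32 C=36 D=56] avail[A=27 B=32 C=36 D=50] open={R3}
Step 6: commit R3 -> on_hand[A=27 B=32 C=36 D=50] avail[A=27 B=32 C=36 D=50] open={}
Step 7: reserve R4 C 9 -> on_hand[A=27 B=32 C=36 D=50] avail[A=27 B=32 C=27 D=50] open={R4}
Step 8: cancel R4 -> on_hand[A=27 B=32 C=36 D=50] avail[A=27 B=32 C=36 D=50] open={}
Step 9: reserve R5 A 9 -> on_hand[A=27 B=32 C=36 D=50] avail[A=18 B=32 C=36 D=50] open={R5}
Step 10: reserve R6 C 9 -> on_hand[A=27 B=32 C=36 D=50] avail[A=18 B=32 C=27 D=50] open={R5,R6}
Step 11: reserve R7 D 9 -> on_hand[A=27 B=32 C=36 D=50] avail[A=18 B=32 C=27 D=41] open={R5,R6,R7}
Step 12: reserve R8 A 6 -> on_hand[A=27 B=32 C=36 D=50] avail[A=12 B=32 C=27 D=41] open={R5,R6,R7,R8}
Step 13: reserve R9 D 6 -> on_hand[A=27 B=32 C=36 D=50] avail[A=12 B=32 C=27 D=35] open={R5,R6,R7,R8,R9}
Step 14: commit R5 -> on_hand[A=18 B=32 C=36 D=50] avail[A=12 B=32 C=27 D=35] open={R6,R7,R8,R9}
Step 15: reserve R10 A 9 -> on_hand[A=18 B=32 C=36 D=50] avail[A=3 B=32 C=27 D=35] open={R10,R6,R7,R8,R9}
Step 16: commit R8 -> on_hand[A=12 B=32 C=36 D=50] avail[A=3 B=32 C=27 D=35] open={R10,R6,R7,R9}
Step 17: reserve R11 A 2 -> on_hand[A=12 B=32 C=36 D=50] avail[A=1 B=32 C=27 D=35] open={R10,R11,R6,R7,R9}
Step 18: reserve R12 C 9 -> on_hand[A=12 B=32 C=36 D=50] avail[A=1 B=32 C=18 D=35] open={R10,R11,R12,R6,R7,R9}
Step 19: commit R10 -> on_hand[A=3 B=32 C=36 D=50] avail[A=1 B=32 C=18 D=35] open={R11,R12,R6,R7,R9}
Step 20: reserve R13 B 7 -> on_hand[A=3 B=32 C=36 D=50] avail[A=1 B=25 C=18 D=35] open={R11,R12,R13,R6,R7,R9}
Step 21: reserve R14 A 1 -> on_hand[A=3 B=32 C=36 D=50] avail[A=0 B=25 C=18 D=35] open={R11,R12,R13,R14,R6,R7,R9}
Step 22: reserve R15 B 6 -> on_hand[A=3 B=32 C=36 D=50] avail[A=0 B=19 C=18 D=35] open={R11,R12,R13,R14,R15,R6,R7,R9}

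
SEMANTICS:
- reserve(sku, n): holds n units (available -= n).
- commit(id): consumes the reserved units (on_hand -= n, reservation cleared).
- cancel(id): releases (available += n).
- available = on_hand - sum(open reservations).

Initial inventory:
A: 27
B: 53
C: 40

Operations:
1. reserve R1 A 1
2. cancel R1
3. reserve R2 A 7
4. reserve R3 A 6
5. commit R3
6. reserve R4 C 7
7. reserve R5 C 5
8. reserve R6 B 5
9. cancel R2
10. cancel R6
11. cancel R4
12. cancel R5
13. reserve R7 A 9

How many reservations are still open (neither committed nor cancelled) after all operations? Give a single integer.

Answer: 1

Derivation:
Step 1: reserve R1 A 1 -> on_hand[A=27 B=53 C=40] avail[A=26 B=53 C=40] open={R1}
Step 2: cancel R1 -> on_hand[A=27 B=53 C=40] avail[A=27 B=53 C=40] open={}
Step 3: reserve R2 A 7 -> on_hand[A=27 B=53 C=40] avail[A=20 B=53 C=40] open={R2}
Step 4: reserve R3 A 6 -> on_hand[A=27 B=53 C=40] avail[A=14 B=53 C=40] open={R2,R3}
Step 5: commit R3 -> on_hand[A=21 B=53 C=40] avail[A=14 B=53 C=40] open={R2}
Step 6: reserve R4 C 7 -> on_hand[A=21 B=53 C=40] avail[A=14 B=53 C=33] open={R2,R4}
Step 7: reserve R5 C 5 -> on_hand[A=21 B=53 C=40] avail[A=14 B=53 C=28] open={R2,R4,R5}
Step 8: reserve R6 B 5 -> on_hand[A=21 B=53 C=40] avail[A=14 B=48 C=28] open={R2,R4,R5,R6}
Step 9: cancel R2 -> on_hand[A=21 B=53 C=40] avail[A=21 B=48 C=28] open={R4,R5,R6}
Step 10: cancel R6 -> on_hand[A=21 B=53 C=40] avail[A=21 B=53 C=28] open={R4,R5}
Step 11: cancel R4 -> on_hand[A=21 B=53 C=40] avail[A=21 B=53 C=35] open={R5}
Step 12: cancel R5 -> on_hand[A=21 B=53 C=40] avail[A=21 B=53 C=40] open={}
Step 13: reserve R7 A 9 -> on_hand[A=21 B=53 C=40] avail[A=12 B=53 C=40] open={R7}
Open reservations: ['R7'] -> 1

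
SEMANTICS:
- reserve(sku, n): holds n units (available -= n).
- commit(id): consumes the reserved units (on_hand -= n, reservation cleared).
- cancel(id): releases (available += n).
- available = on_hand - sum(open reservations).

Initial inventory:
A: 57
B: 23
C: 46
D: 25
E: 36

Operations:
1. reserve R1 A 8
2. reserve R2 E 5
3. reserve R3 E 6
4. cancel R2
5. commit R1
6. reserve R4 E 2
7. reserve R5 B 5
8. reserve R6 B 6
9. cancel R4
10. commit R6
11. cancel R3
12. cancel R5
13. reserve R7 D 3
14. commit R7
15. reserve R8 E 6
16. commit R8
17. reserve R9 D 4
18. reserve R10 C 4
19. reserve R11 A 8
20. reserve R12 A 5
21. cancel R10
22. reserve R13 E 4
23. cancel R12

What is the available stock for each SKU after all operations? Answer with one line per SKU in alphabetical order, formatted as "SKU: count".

Answer: A: 41
B: 17
C: 46
D: 18
E: 26

Derivation:
Step 1: reserve R1 A 8 -> on_hand[A=57 B=23 C=46 D=25 E=36] avail[A=49 B=23 C=46 D=25 E=36] open={R1}
Step 2: reserve R2 E 5 -> on_hand[A=57 B=23 C=46 D=25 E=36] avail[A=49 B=23 C=46 D=25 E=31] open={R1,R2}
Step 3: reserve R3 E 6 -> on_hand[A=57 B=23 C=46 D=25 E=36] avail[A=49 B=23 C=46 D=25 E=25] open={R1,R2,R3}
Step 4: cancel R2 -> on_hand[A=57 B=23 C=46 D=25 E=36] avail[A=49 B=23 C=46 D=25 E=30] open={R1,R3}
Step 5: commit R1 -> on_hand[A=49 B=23 C=46 D=25 E=36] avail[A=49 B=23 C=46 D=25 E=30] open={R3}
Step 6: reserve R4 E 2 -> on_hand[A=49 B=23 C=46 D=25 E=36] avail[A=49 B=23 C=46 D=25 E=28] open={R3,R4}
Step 7: reserve R5 B 5 -> on_hand[A=49 B=23 C=46 D=25 E=36] avail[A=49 B=18 C=46 D=25 E=28] open={R3,R4,R5}
Step 8: reserve R6 B 6 -> on_hand[A=49 B=23 C=46 D=25 E=36] avail[A=49 B=12 C=46 D=25 E=28] open={R3,R4,R5,R6}
Step 9: cancel R4 -> on_hand[A=49 B=23 C=46 D=25 E=36] avail[A=49 B=12 C=46 D=25 E=30] open={R3,R5,R6}
Step 10: commit R6 -> on_hand[A=49 B=17 C=46 D=25 E=36] avail[A=49 B=12 C=46 D=25 E=30] open={R3,R5}
Step 11: cancel R3 -> on_hand[A=49 B=17 C=46 D=25 E=36] avail[A=49 B=12 C=46 D=25 E=36] open={R5}
Step 12: cancel R5 -> on_hand[A=49 B=17 C=46 D=25 E=36] avail[A=49 B=17 C=46 D=25 E=36] open={}
Step 13: reserve R7 D 3 -> on_hand[A=49 B=17 C=46 D=25 E=36] avail[A=49 B=17 C=46 D=22 E=36] open={R7}
Step 14: commit R7 -> on_hand[A=49 B=17 C=46 D=22 E=36] avail[A=49 B=17 C=46 D=22 E=36] open={}
Step 15: reserve R8 E 6 -> on_hand[A=49 B=17 C=46 D=22 E=36] avail[A=49 B=17 C=46 D=22 E=30] open={R8}
Step 16: commit R8 -> on_hand[A=49 B=17 C=46 D=22 E=30] avail[A=49 B=17 C=46 D=22 E=30] open={}
Step 17: reserve R9 D 4 -> on_hand[A=49 B=17 C=46 D=22 E=30] avail[A=49 B=17 C=46 D=18 E=30] open={R9}
Step 18: reserve R10 C 4 -> on_hand[A=49 B=17 C=46 D=22 E=30] avail[A=49 B=17 C=42 D=18 E=30] open={R10,R9}
Step 19: reserve R11 A 8 -> on_hand[A=49 B=17 C=46 D=22 E=30] avail[A=41 B=17 C=42 D=18 E=30] open={R10,R11,R9}
Step 20: reserve R12 A 5 -> on_hand[A=49 B=17 C=46 D=22 E=30] avail[A=36 B=17 C=42 D=18 E=30] open={R10,R11,R12,R9}
Step 21: cancel R10 -> on_hand[A=49 B=17 C=46 D=22 E=30] avail[A=36 B=17 C=46 D=18 E=30] open={R11,R12,R9}
Step 22: reserve R13 E 4 -> on_hand[A=49 B=17 C=46 D=22 E=30] avail[A=36 B=17 C=46 D=18 E=26] open={R11,R12,R13,R9}
Step 23: cancel R12 -> on_hand[A=49 B=17 C=46 D=22 E=30] avail[A=41 B=17 C=46 D=18 E=26] open={R11,R13,R9}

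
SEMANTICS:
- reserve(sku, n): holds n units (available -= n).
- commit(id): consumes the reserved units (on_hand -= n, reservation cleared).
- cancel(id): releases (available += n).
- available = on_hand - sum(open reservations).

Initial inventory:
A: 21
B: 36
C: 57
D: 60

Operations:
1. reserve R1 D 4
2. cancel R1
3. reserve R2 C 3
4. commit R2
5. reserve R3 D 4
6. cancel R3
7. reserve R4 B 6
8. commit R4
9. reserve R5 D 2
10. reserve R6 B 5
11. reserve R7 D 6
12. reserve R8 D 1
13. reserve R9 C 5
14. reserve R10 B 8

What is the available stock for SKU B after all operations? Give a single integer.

Step 1: reserve R1 D 4 -> on_hand[A=21 B=36 C=57 D=60] avail[A=21 B=36 C=57 D=56] open={R1}
Step 2: cancel R1 -> on_hand[A=21 B=36 C=57 D=60] avail[A=21 B=36 C=57 D=60] open={}
Step 3: reserve R2 C 3 -> on_hand[A=21 B=36 C=57 D=60] avail[A=21 B=36 C=54 D=60] open={R2}
Step 4: commit R2 -> on_hand[A=21 B=36 C=54 D=60] avail[A=21 B=36 C=54 D=60] open={}
Step 5: reserve R3 D 4 -> on_hand[A=21 B=36 C=54 D=60] avail[A=21 B=36 C=54 D=56] open={R3}
Step 6: cancel R3 -> on_hand[A=21 B=36 C=54 D=60] avail[A=21 B=36 C=54 D=60] open={}
Step 7: reserve R4 B 6 -> on_hand[A=21 B=36 C=54 D=60] avail[A=21 B=30 C=54 D=60] open={R4}
Step 8: commit R4 -> on_hand[A=21 B=30 C=54 D=60] avail[A=21 B=30 C=54 D=60] open={}
Step 9: reserve R5 D 2 -> on_hand[A=21 B=30 C=54 D=60] avail[A=21 B=30 C=54 D=58] open={R5}
Step 10: reserve R6 B 5 -> on_hand[A=21 B=30 C=54 D=60] avail[A=21 B=25 C=54 D=58] open={R5,R6}
Step 11: reserve R7 D 6 -> on_hand[A=21 B=30 C=54 D=60] avail[A=21 B=25 C=54 D=52] open={R5,R6,R7}
Step 12: reserve R8 D 1 -> on_hand[A=21 B=30 C=54 D=60] avail[A=21 B=25 C=54 D=51] open={R5,R6,R7,R8}
Step 13: reserve R9 C 5 -> on_hand[A=21 B=30 C=54 D=60] avail[A=21 B=25 C=49 D=51] open={R5,R6,R7,R8,R9}
Step 14: reserve R10 B 8 -> on_hand[A=21 B=30 C=54 D=60] avail[A=21 B=17 C=49 D=51] open={R10,R5,R6,R7,R8,R9}
Final available[B] = 17

Answer: 17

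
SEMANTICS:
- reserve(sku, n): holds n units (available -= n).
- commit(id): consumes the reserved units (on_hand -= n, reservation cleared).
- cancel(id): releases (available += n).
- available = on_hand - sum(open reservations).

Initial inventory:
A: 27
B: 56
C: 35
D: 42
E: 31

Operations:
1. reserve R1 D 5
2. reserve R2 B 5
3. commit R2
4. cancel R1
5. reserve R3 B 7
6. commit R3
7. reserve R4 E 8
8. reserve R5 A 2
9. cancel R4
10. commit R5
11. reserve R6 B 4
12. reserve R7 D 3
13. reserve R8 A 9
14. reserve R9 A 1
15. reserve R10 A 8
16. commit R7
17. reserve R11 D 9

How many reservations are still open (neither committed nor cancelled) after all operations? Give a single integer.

Answer: 5

Derivation:
Step 1: reserve R1 D 5 -> on_hand[A=27 B=56 C=35 D=42 E=31] avail[A=27 B=56 C=35 D=37 E=31] open={R1}
Step 2: reserve R2 B 5 -> on_hand[A=27 B=56 C=35 D=42 E=31] avail[A=27 B=51 C=35 D=37 E=31] open={R1,R2}
Step 3: commit R2 -> on_hand[A=27 B=51 C=35 D=42 E=31] avail[A=27 B=51 C=35 D=37 E=31] open={R1}
Step 4: cancel R1 -> on_hand[A=27 B=51 C=35 D=42 E=31] avail[A=27 B=51 C=35 D=42 E=31] open={}
Step 5: reserve R3 B 7 -> on_hand[A=27 B=51 C=35 D=42 E=31] avail[A=27 B=44 C=35 D=42 E=31] open={R3}
Step 6: commit R3 -> on_hand[A=27 B=44 C=35 D=42 E=31] avail[A=27 B=44 C=35 D=42 E=31] open={}
Step 7: reserve R4 E 8 -> on_hand[A=27 B=44 C=35 D=42 E=31] avail[A=27 B=44 C=35 D=42 E=23] open={R4}
Step 8: reserve R5 A 2 -> on_hand[A=27 B=44 C=35 D=42 E=31] avail[A=25 B=44 C=35 D=42 E=23] open={R4,R5}
Step 9: cancel R4 -> on_hand[A=27 B=44 C=35 D=42 E=31] avail[A=25 B=44 C=35 D=42 E=31] open={R5}
Step 10: commit R5 -> on_hand[A=25 B=44 C=35 D=42 E=31] avail[A=25 B=44 C=35 D=42 E=31] open={}
Step 11: reserve R6 B 4 -> on_hand[A=25 B=44 C=35 D=42 E=31] avail[A=25 B=40 C=35 D=42 E=31] open={R6}
Step 12: reserve R7 D 3 -> on_hand[A=25 B=44 C=35 D=42 E=31] avail[A=25 B=40 C=35 D=39 E=31] open={R6,R7}
Step 13: reserve R8 A 9 -> on_hand[A=25 B=44 C=35 D=42 E=31] avail[A=16 B=40 C=35 D=39 E=31] open={R6,R7,R8}
Step 14: reserve R9 A 1 -> on_hand[A=25 B=44 C=35 D=42 E=31] avail[A=15 B=40 C=35 D=39 E=31] open={R6,R7,R8,R9}
Step 15: reserve R10 A 8 -> on_hand[A=25 B=44 C=35 D=42 E=31] avail[A=7 B=40 C=35 D=39 E=31] open={R10,R6,R7,R8,R9}
Step 16: commit R7 -> on_hand[A=25 B=44 C=35 D=39 E=31] avail[A=7 B=40 C=35 D=39 E=31] open={R10,R6,R8,R9}
Step 17: reserve R11 D 9 -> on_hand[A=25 B=44 C=35 D=39 E=31] avail[A=7 B=40 C=35 D=30 E=31] open={R10,R11,R6,R8,R9}
Open reservations: ['R10', 'R11', 'R6', 'R8', 'R9'] -> 5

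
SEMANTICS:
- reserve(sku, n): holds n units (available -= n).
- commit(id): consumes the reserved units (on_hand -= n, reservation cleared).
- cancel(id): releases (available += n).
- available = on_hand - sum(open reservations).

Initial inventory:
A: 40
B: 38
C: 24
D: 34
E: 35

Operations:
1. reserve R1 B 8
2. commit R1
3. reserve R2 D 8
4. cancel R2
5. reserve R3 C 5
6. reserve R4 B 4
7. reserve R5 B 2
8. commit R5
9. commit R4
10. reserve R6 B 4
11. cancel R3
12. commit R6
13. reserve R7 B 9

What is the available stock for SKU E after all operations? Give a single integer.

Step 1: reserve R1 B 8 -> on_hand[A=40 B=38 C=24 D=34 E=35] avail[A=40 B=30 C=24 D=34 E=35] open={R1}
Step 2: commit R1 -> on_hand[A=40 B=30 C=24 D=34 E=35] avail[A=40 B=30 C=24 D=34 E=35] open={}
Step 3: reserve R2 D 8 -> on_hand[A=40 B=30 C=24 D=34 E=35] avail[A=40 B=30 C=24 D=26 E=35] open={R2}
Step 4: cancel R2 -> on_hand[A=40 B=30 C=24 D=34 E=35] avail[A=40 B=30 C=24 D=34 E=35] open={}
Step 5: reserve R3 C 5 -> on_hand[A=40 B=30 C=24 D=34 E=35] avail[A=40 B=30 C=19 D=34 E=35] open={R3}
Step 6: reserve R4 B 4 -> on_hand[A=40 B=30 C=24 D=34 E=35] avail[A=40 B=26 C=19 D=34 E=35] open={R3,R4}
Step 7: reserve R5 B 2 -> on_hand[A=40 B=30 C=24 D=34 E=35] avail[A=40 B=24 C=19 D=34 E=35] open={R3,R4,R5}
Step 8: commit R5 -> on_hand[A=40 B=28 C=24 D=34 E=35] avail[A=40 B=24 C=19 D=34 E=35] open={R3,R4}
Step 9: commit R4 -> on_hand[A=40 B=24 C=24 D=34 E=35] avail[A=40 B=24 C=19 D=34 E=35] open={R3}
Step 10: reserve R6 B 4 -> on_hand[A=40 B=24 C=24 D=34 E=35] avail[A=40 B=20 C=19 D=34 E=35] open={R3,R6}
Step 11: cancel R3 -> on_hand[A=40 B=24 C=24 D=34 E=35] avail[A=40 B=20 C=24 D=34 E=35] open={R6}
Step 12: commit R6 -> on_hand[A=40 B=20 C=24 D=34 E=35] avail[A=40 B=20 C=24 D=34 E=35] open={}
Step 13: reserve R7 B 9 -> on_hand[A=40 B=20 C=24 D=34 E=35] avail[A=40 B=11 C=24 D=34 E=35] open={R7}
Final available[E] = 35

Answer: 35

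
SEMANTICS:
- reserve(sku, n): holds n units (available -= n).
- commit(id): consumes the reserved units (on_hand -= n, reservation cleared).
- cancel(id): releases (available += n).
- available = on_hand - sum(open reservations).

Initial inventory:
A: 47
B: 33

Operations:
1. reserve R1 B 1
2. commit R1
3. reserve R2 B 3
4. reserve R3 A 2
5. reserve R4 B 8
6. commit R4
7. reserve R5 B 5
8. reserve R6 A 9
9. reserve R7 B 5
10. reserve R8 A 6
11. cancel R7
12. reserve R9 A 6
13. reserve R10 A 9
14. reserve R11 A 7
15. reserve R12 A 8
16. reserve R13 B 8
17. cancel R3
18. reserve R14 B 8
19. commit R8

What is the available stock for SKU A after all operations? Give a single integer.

Step 1: reserve R1 B 1 -> on_hand[A=47 B=33] avail[A=47 B=32] open={R1}
Step 2: commit R1 -> on_hand[A=47 B=32] avail[A=47 B=32] open={}
Step 3: reserve R2 B 3 -> on_hand[A=47 B=32] avail[A=47 B=29] open={R2}
Step 4: reserve R3 A 2 -> on_hand[A=47 B=32] avail[A=45 B=29] open={R2,R3}
Step 5: reserve R4 B 8 -> on_hand[A=47 B=32] avail[A=45 B=21] open={R2,R3,R4}
Step 6: commit R4 -> on_hand[A=47 B=24] avail[A=45 B=21] open={R2,R3}
Step 7: reserve R5 B 5 -> on_hand[A=47 B=24] avail[A=45 B=16] open={R2,R3,R5}
Step 8: reserve R6 A 9 -> on_hand[A=47 B=24] avail[A=36 B=16] open={R2,R3,R5,R6}
Step 9: reserve R7 B 5 -> on_hand[A=47 B=24] avail[A=36 B=11] open={R2,R3,R5,R6,R7}
Step 10: reserve R8 A 6 -> on_hand[A=47 B=24] avail[A=30 B=11] open={R2,R3,R5,R6,R7,R8}
Step 11: cancel R7 -> on_hand[A=47 B=24] avail[A=30 B=16] open={R2,R3,R5,R6,R8}
Step 12: reserve R9 A 6 -> on_hand[A=47 B=24] avail[A=24 B=16] open={R2,R3,R5,R6,R8,R9}
Step 13: reserve R10 A 9 -> on_hand[A=47 B=24] avail[A=15 B=16] open={R10,R2,R3,R5,R6,R8,R9}
Step 14: reserve R11 A 7 -> on_hand[A=47 B=24] avail[A=8 B=16] open={R10,R11,R2,R3,R5,R6,R8,R9}
Step 15: reserve R12 A 8 -> on_hand[A=47 B=24] avail[A=0 B=16] open={R10,R11,R12,R2,R3,R5,R6,R8,R9}
Step 16: reserve R13 B 8 -> on_hand[A=47 B=24] avail[A=0 B=8] open={R10,R11,R12,R13,R2,R3,R5,R6,R8,R9}
Step 17: cancel R3 -> on_hand[A=47 B=24] avail[A=2 B=8] open={R10,R11,R12,R13,R2,R5,R6,R8,R9}
Step 18: reserve R14 B 8 -> on_hand[A=47 B=24] avail[A=2 B=0] open={R10,R11,R12,R13,R14,R2,R5,R6,R8,R9}
Step 19: commit R8 -> on_hand[A=41 B=24] avail[A=2 B=0] open={R10,R11,R12,R13,R14,R2,R5,R6,R9}
Final available[A] = 2

Answer: 2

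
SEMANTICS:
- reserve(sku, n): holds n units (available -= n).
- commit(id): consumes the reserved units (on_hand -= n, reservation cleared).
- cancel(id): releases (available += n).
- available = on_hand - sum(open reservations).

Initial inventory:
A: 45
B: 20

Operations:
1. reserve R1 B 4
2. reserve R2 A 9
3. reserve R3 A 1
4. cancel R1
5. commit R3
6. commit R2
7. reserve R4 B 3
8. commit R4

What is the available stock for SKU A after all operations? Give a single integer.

Answer: 35

Derivation:
Step 1: reserve R1 B 4 -> on_hand[A=45 B=20] avail[A=45 B=16] open={R1}
Step 2: reserve R2 A 9 -> on_hand[A=45 B=20] avail[A=36 B=16] open={R1,R2}
Step 3: reserve R3 A 1 -> on_hand[A=45 B=20] avail[A=35 B=16] open={R1,R2,R3}
Step 4: cancel R1 -> on_hand[A=45 B=20] avail[A=35 B=20] open={R2,R3}
Step 5: commit R3 -> on_hand[A=44 B=20] avail[A=35 B=20] open={R2}
Step 6: commit R2 -> on_hand[A=35 B=20] avail[A=35 B=20] open={}
Step 7: reserve R4 B 3 -> on_hand[A=35 B=20] avail[A=35 B=17] open={R4}
Step 8: commit R4 -> on_hand[A=35 B=17] avail[A=35 B=17] open={}
Final available[A] = 35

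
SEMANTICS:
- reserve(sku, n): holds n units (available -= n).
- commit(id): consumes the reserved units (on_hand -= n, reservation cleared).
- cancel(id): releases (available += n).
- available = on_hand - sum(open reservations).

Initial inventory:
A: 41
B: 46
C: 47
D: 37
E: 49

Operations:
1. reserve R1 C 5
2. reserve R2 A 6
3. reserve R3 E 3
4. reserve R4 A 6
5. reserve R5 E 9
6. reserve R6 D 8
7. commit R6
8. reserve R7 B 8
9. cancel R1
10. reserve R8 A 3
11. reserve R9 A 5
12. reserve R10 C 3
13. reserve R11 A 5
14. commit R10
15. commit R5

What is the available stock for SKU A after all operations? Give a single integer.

Step 1: reserve R1 C 5 -> on_hand[A=41 B=46 C=47 D=37 E=49] avail[A=41 B=46 C=42 D=37 E=49] open={R1}
Step 2: reserve R2 A 6 -> on_hand[A=41 B=46 C=47 D=37 E=49] avail[A=35 B=46 C=42 D=37 E=49] open={R1,R2}
Step 3: reserve R3 E 3 -> on_hand[A=41 B=46 C=47 D=37 E=49] avail[A=35 B=46 C=42 D=37 E=46] open={R1,R2,R3}
Step 4: reserve R4 A 6 -> on_hand[A=41 B=46 C=47 D=37 E=49] avail[A=29 B=46 C=42 D=37 E=46] open={R1,R2,R3,R4}
Step 5: reserve R5 E 9 -> on_hand[A=41 B=46 C=47 D=37 E=49] avail[A=29 B=46 C=42 D=37 E=37] open={R1,R2,R3,R4,R5}
Step 6: reserve R6 D 8 -> on_hand[A=41 B=46 C=47 D=37 E=49] avail[A=29 B=46 C=42 D=29 E=37] open={R1,R2,R3,R4,R5,R6}
Step 7: commit R6 -> on_hand[A=41 B=46 C=47 D=29 E=49] avail[A=29 B=46 C=42 D=29 E=37] open={R1,R2,R3,R4,R5}
Step 8: reserve R7 B 8 -> on_hand[A=41 B=46 C=47 D=29 E=49] avail[A=29 B=38 C=42 D=29 E=37] open={R1,R2,R3,R4,R5,R7}
Step 9: cancel R1 -> on_hand[A=41 B=46 C=47 D=29 E=49] avail[A=29 B=38 C=47 D=29 E=37] open={R2,R3,R4,R5,R7}
Step 10: reserve R8 A 3 -> on_hand[A=41 B=46 C=47 D=29 E=49] avail[A=26 B=38 C=47 D=29 E=37] open={R2,R3,R4,R5,R7,R8}
Step 11: reserve R9 A 5 -> on_hand[A=41 B=46 C=47 D=29 E=49] avail[A=21 B=38 C=47 D=29 E=37] open={R2,R3,R4,R5,R7,R8,R9}
Step 12: reserve R10 C 3 -> on_hand[A=41 B=46 C=47 D=29 E=49] avail[A=21 B=38 C=44 D=29 E=37] open={R10,R2,R3,R4,R5,R7,R8,R9}
Step 13: reserve R11 A 5 -> on_hand[A=41 B=46 C=47 D=29 E=49] avail[A=16 B=38 C=44 D=29 E=37] open={R10,R11,R2,R3,R4,R5,R7,R8,R9}
Step 14: commit R10 -> on_hand[A=41 B=46 C=44 D=29 E=49] avail[A=16 B=38 C=44 D=29 E=37] open={R11,R2,R3,R4,R5,R7,R8,R9}
Step 15: commit R5 -> on_hand[A=41 B=46 C=44 D=29 E=40] avail[A=16 B=38 C=44 D=29 E=37] open={R11,R2,R3,R4,R7,R8,R9}
Final available[A] = 16

Answer: 16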